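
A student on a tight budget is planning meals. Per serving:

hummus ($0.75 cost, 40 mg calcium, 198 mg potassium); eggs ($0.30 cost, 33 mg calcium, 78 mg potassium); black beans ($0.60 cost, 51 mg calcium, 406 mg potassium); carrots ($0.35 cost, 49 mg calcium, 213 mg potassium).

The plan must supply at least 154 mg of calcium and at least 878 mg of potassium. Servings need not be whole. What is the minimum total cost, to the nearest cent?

Minimising a linear cost over {calcium ≥ 154, potassium ≥ 878, servings ≥ 0} — the optimum is at a vertex, using one or two foods.
hummus only: max(154/40, 878/198) = 4.434 servings → $3.33.
eggs only: max(154/33, 878/78) = 11.26 servings → $3.38.
black beans only: max(154/51, 878/406) = 3.02 servings → $1.81.
carrots only: max(154/49, 878/213) = 4.122 servings → $1.44.
hummus + eggs: the both-tight solution has a negative serving — not a feasible corner.
hummus + black beans with both tight: 2.889 servings and 0.7535 servings → $2.62.
hummus + carrots: the both-tight solution has a negative serving — not a feasible corner.
eggs + black beans with both tight: 1.884 servings and 1.801 servings → $1.65.
eggs + carrots: intersection lies outside the first quadrant.
black beans + carrots with both tight: 1.132 servings and 1.965 servings → $1.37.
The minimum over all feasible corners is $1.37.

$1.37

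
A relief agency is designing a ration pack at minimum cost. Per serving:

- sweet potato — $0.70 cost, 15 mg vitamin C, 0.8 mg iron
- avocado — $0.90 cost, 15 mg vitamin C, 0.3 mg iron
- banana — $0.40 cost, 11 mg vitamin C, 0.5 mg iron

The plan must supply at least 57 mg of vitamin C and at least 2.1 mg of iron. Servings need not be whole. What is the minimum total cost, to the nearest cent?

The cheapest plan sits at a corner of the feasible region — with two constraints it uses at most two foods.
sweet potato only: max(57/15, 2.1/0.8) = 3.8 servings → $2.66.
avocado only: max(57/15, 2.1/0.3) = 7 servings → $6.30.
banana only: max(57/11, 2.1/0.5) = 5.182 servings → $2.07.
sweet potato + avocado with both tight: 1.92 servings and 1.88 servings → $3.04.
sweet potato + banana: the both-tight solution has a negative serving — not a feasible corner.
avocado + banana with both tight: 1.286 servings and 3.429 servings → $2.53.
So the least-cost plan costs $2.07.

$2.07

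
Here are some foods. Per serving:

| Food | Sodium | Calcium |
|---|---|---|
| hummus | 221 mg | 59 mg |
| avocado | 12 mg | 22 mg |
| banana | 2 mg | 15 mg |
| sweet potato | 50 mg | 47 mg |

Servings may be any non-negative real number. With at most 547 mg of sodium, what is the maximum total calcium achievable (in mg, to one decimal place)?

Calcium per mg sodium: banana 7.5, avocado 1.833, sweet potato 0.94, hummus 0.267.
With no serving limits, spend the whole sodium allowance on banana: 547 mg / 2 mg × 15 mg = 4102.5 mg.

4102.5 mg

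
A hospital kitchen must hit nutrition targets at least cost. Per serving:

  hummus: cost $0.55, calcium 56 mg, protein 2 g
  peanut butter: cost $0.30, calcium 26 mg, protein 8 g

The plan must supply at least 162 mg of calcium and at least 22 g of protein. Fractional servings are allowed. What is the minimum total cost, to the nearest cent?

Check every corner: each single food scaled to meet both minima, and each pair solved so both constraints bind.
hummus only: max(162/56, 22/2) = 11 servings → $6.05.
peanut butter only: max(162/26, 22/8) = 6.231 servings → $1.87.
hummus + peanut butter with both tight: 1.828 servings and 2.293 servings → $1.69.
So the least-cost plan costs $1.69.

$1.69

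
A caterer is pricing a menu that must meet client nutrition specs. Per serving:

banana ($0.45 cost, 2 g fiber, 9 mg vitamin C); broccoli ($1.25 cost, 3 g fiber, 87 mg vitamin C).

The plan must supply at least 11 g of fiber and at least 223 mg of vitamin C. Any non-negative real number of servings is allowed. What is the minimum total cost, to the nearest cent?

$3.83

This is a tiny linear program; its minimum lies at a vertex of the feasible set. List the vertices and price them.
banana only: max(11/2, 223/9) = 24.78 servings → $11.15.
broccoli only: max(11/3, 223/87) = 3.667 servings → $4.58.
banana + broccoli with both tight: 1.959 servings and 2.361 servings → $3.83.
The minimum over all feasible corners is $3.83.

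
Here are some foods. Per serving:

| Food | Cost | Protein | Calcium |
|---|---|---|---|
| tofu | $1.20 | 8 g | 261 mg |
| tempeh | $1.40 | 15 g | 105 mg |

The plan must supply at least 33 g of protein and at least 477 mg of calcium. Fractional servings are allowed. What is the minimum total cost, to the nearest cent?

$3.62

A basic optimal solution has at most two foods positive. Try each food alone and each pair with both targets met exactly.
tofu only: max(33/8, 477/261) = 4.125 servings → $4.95.
tempeh only: max(33/15, 477/105) = 4.543 servings → $6.36.
tofu + tempeh with both tight: 1.2 servings and 1.56 servings → $3.62.
The minimum over all feasible corners is $3.62.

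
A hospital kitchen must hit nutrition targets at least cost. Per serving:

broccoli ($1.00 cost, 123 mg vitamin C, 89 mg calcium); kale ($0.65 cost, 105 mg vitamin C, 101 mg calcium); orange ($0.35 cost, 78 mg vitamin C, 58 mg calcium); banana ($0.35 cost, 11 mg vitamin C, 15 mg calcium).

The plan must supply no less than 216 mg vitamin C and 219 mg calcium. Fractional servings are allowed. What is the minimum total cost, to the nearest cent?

$1.32

The cheapest plan sits at a corner of the feasible region — with two constraints it uses at most two foods.
broccoli only: max(216/123, 219/89) = 2.461 servings → $2.46.
kale only: max(216/105, 219/101) = 2.168 servings → $1.41.
orange only: max(216/78, 219/58) = 3.776 servings → $1.32.
banana only: max(216/11, 219/15) = 19.64 servings → $6.87.
broccoli + kale with both targets exact would need a negative amount; discard.
broccoli + orange: intersection lies outside the first quadrant.
broccoli + banana with both tight: 0.9596 servings and 8.906 servings → $4.08.
kale + orange: intersection lies outside the first quadrant.
kale + banana with both tight: 1.791 servings and 2.541 servings → $2.05.
orange + banana with both tight: 1.562 servings and 8.56 servings → $3.54.
So the least-cost plan costs $1.32.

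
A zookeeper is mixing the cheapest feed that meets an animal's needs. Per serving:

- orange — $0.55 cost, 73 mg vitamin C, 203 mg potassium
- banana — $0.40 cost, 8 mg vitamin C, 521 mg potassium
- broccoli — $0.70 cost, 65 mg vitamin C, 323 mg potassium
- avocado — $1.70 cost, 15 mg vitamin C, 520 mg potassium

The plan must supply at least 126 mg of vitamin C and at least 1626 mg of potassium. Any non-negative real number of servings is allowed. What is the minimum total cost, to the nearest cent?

An LP optimum is at a vertex; with two nutrient constraints at most two foods are used. Check each candidate.
orange only: max(126/73, 1626/203) = 8.01 servings → $4.41.
banana only: max(126/8, 1626/521) = 15.75 servings → $6.30.
broccoli only: max(126/65, 1626/323) = 5.034 servings → $3.52.
avocado only: max(126/15, 1626/520) = 8.4 servings → $14.28.
orange + banana with both tight: 1.446 servings and 2.558 servings → $1.82.
orange + broccoli: intersection lies outside the first quadrant.
orange + avocado with both tight: 1.178 servings and 2.667 servings → $5.18.
banana + broccoli with both tight: 2.078 servings and 1.683 servings → $2.01.
banana + avocado: intersection lies outside the first quadrant.
broccoli + avocado with both tight: 1.42 servings and 2.245 servings → $4.81.
The minimum over all feasible corners is $1.82.

$1.82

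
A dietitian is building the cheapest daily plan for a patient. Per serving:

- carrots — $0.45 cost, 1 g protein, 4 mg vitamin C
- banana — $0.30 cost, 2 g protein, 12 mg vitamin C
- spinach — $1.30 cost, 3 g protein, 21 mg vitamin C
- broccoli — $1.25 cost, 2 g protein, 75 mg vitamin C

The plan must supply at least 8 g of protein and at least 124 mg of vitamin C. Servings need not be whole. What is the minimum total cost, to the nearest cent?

Minimising a linear cost over {protein ≥ 8, vitamin C ≥ 124, servings ≥ 0} — the optimum is at a vertex, using one or two foods.
carrots only: max(8/1, 124/4) = 31 servings → $13.95.
banana only: max(8/2, 124/12) = 10.33 servings → $3.10.
spinach only: max(8/3, 124/21) = 5.905 servings → $7.68.
broccoli only: max(8/2, 124/75) = 4 servings → $5.00.
carrots + banana: intersection lies outside the first quadrant.
carrots + spinach: intersection lies outside the first quadrant.
carrots + broccoli with both tight: 5.254 servings and 1.373 servings → $4.08.
banana + spinach: intersection lies outside the first quadrant.
banana + broccoli with both tight: 2.794 servings and 1.206 servings → $2.35.
spinach + broccoli with both tight: 1.923 servings and 1.115 servings → $3.89.
The minimum over all feasible corners is $2.35.

$2.35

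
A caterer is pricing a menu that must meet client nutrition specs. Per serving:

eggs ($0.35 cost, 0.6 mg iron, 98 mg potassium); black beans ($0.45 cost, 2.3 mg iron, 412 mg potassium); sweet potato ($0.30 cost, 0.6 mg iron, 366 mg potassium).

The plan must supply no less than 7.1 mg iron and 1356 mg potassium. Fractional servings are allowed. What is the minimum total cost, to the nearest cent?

Minimising a linear cost over {iron ≥ 7.1, potassium ≥ 1356, servings ≥ 0} — the optimum is at a vertex, using one or two foods.
eggs only: max(7.1/0.6, 1356/98) = 13.84 servings → $4.84.
black beans only: max(7.1/2.3, 1356/412) = 3.291 servings → $1.48.
sweet potato only: max(7.1/0.6, 1356/366) = 11.83 servings → $3.55.
eggs + black beans with both targets exact would need a negative amount; discard.
eggs + sweet potato with both tight: 11.1 servings and 0.7326 servings → $4.11.
black beans + sweet potato with both tight: 3.002 servings and 0.3256 servings → $1.45.
Cheapest feasible corner: $1.45.

$1.45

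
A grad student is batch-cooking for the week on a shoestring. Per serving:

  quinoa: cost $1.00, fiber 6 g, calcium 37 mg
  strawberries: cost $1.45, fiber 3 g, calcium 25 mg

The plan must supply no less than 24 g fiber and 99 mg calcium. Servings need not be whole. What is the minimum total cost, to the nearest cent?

Check every corner: each single food scaled to meet both minima, and each pair solved so both constraints bind.
quinoa only: max(24/6, 99/37) = 4 servings → $4.00.
strawberries only: max(24/3, 99/25) = 8 servings → $11.60.
quinoa + strawberries: the both-tight solution has a negative serving — not a feasible corner.
The minimum over all feasible corners is $4.00.

$4.00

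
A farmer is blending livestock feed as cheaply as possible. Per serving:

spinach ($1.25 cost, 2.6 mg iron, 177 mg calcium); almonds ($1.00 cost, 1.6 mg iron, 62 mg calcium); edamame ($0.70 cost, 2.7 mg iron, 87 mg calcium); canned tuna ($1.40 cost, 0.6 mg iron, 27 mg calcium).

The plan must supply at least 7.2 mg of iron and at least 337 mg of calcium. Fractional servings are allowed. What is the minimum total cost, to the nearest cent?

$2.52

At the optimum either one food covers both requirements or two foods hit both targets exactly; no other combination can be cheaper.
spinach only: max(7.2/2.6, 337/177) = 2.769 servings → $3.46.
almonds only: max(7.2/1.6, 337/62) = 5.435 servings → $5.44.
edamame only: max(7.2/2.7, 337/87) = 3.874 servings → $2.71.
canned tuna only: max(7.2/0.6, 337/27) = 12.48 servings → $17.47.
spinach + almonds with both tight: 0.7607 servings and 3.264 servings → $4.21.
spinach + edamame with both tight: 1.126 servings and 1.582 servings → $2.52.
spinach + canned tuna with both tight: 0.2167 servings and 11.06 servings → $15.76.
almonds + edamame with both targets exact would need a negative amount; discard.
almonds + canned tuna: the both-tight solution has a negative serving — not a feasible corner.
edamame + canned tuna: the both-tight solution has a negative serving — not a feasible corner.
The minimum over all feasible corners is $2.52.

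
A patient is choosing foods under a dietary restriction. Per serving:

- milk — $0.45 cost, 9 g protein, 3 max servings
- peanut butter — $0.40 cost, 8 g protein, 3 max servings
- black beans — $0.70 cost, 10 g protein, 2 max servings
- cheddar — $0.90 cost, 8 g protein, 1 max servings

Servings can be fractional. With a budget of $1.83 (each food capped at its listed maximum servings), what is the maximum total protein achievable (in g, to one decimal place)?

36.6 g

Protein per dollar: milk 20, peanut butter 20, black beans 14.29, cheddar 8.889.
Take 3 servings of milk: spends $1.35, +27.0 g protein (running total 27.0 g).
Take 1.2 servings of peanut butter: spends $0.48, +9.6 g protein (running total 36.6 g).
Greedy by best ratio exhausts the cost allowance optimally: 36.6 g.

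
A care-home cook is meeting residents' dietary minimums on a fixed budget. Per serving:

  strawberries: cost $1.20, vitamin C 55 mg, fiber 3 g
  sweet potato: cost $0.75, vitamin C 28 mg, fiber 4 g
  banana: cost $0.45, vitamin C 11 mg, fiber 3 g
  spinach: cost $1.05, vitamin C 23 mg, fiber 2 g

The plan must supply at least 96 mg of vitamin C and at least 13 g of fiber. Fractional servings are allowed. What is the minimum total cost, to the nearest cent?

$2.53

Compare the cost at each extreme point of the feasible region.
strawberries only: max(96/55, 13/3) = 4.333 servings → $5.20.
sweet potato only: max(96/28, 13/4) = 3.429 servings → $2.57.
banana only: max(96/11, 13/3) = 8.727 servings → $3.93.
spinach only: max(96/23, 13/2) = 6.5 servings → $6.83.
strawberries + sweet potato with both tight: 0.1471 servings and 3.14 servings → $2.53.
strawberries + banana with both tight: 1.098 servings and 3.235 servings → $2.77.
strawberries + spinach with both targets exact would need a negative amount; discard.
sweet potato + banana with both targets exact would need a negative amount; discard.
sweet potato + spinach with both tight: 2.972 servings and 0.5556 servings → $2.81.
banana + spinach with both tight: 2.277 servings and 3.085 servings → $4.26.
The minimum over all feasible corners is $2.53.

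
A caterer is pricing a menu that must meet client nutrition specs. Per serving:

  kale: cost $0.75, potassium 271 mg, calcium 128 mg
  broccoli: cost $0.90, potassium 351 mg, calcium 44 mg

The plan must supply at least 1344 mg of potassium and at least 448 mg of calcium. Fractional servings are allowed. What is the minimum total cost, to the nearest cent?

A basic optimal solution has at most two foods positive. Try each food alone and each pair with both targets met exactly.
kale only: max(1344/271, 448/128) = 4.959 servings → $3.72.
broccoli only: max(1344/351, 448/44) = 10.18 servings → $9.16.
kale + broccoli with both tight: 2.973 servings and 1.534 servings → $3.61.
Cheapest feasible corner: $3.61.

$3.61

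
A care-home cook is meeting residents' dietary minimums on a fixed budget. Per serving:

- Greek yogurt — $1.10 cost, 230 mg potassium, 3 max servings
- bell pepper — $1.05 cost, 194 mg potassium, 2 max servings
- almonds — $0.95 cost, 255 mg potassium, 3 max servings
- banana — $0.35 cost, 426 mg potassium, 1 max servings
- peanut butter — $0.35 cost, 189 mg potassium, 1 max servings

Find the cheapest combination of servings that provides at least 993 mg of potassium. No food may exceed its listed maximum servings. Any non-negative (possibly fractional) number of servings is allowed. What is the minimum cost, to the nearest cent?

$2.11

Cost per mg of potassium: banana $0.0008, peanut butter $0.0019, almonds $0.0037, Greek yogurt $0.0048, bell pepper $0.0054.
Take 1 serving of banana: +426.0 mg potassium for $0.35 (total $0.35, still need 567.0 mg).
Take 1 serving of peanut butter: +189.0 mg potassium for $0.35 (total $0.70, still need 378.0 mg).
Take 1.482 servings of almonds: +378.0 mg potassium for $1.41 (total $2.11, still need 0.0 mg).
Filling from the cheapest source first is optimal under one linear minimum: $2.11.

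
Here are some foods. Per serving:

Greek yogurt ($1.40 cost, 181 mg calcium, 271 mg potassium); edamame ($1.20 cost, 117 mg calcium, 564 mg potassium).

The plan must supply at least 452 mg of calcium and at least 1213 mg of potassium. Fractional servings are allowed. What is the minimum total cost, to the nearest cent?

$3.90

Check every corner: each single food scaled to meet both minima, and each pair solved so both constraints bind.
Greek yogurt only: max(452/181, 1213/271) = 4.476 servings → $6.27.
edamame only: max(452/117, 1213/564) = 3.863 servings → $4.64.
Greek yogurt + edamame with both tight: 1.606 servings and 1.379 servings → $3.90.
So the least-cost plan costs $3.90.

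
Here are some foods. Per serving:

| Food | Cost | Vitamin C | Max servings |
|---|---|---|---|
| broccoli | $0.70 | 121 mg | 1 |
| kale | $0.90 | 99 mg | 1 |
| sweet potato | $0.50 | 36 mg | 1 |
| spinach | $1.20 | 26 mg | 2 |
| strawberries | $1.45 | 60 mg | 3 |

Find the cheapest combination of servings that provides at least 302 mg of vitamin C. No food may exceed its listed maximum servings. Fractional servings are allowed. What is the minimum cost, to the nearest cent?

Cost per mg of vitamin C: broccoli $0.0058, kale $0.0091, sweet potato $0.0139, strawberries $0.0242, spinach $0.0462.
Take 1 serving of broccoli: +121.0 mg vitamin C for $0.70 (total $0.70, still need 181.0 mg).
Take 1 serving of kale: +99.0 mg vitamin C for $0.90 (total $1.60, still need 82.0 mg).
Take 1 serving of sweet potato: +36.0 mg vitamin C for $0.50 (total $2.10, still need 46.0 mg).
Take 0.7667 servings of strawberries: +46.0 mg vitamin C for $1.11 (total $3.21, still need 0.0 mg).
Filling from the cheapest source first is optimal under one linear minimum: $3.21.

$3.21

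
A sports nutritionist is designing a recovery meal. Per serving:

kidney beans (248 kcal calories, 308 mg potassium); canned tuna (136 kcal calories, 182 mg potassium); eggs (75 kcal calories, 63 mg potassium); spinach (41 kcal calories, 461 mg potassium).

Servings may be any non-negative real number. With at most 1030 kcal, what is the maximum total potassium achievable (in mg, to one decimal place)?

Potassium per kcal: spinach 11.24, canned tuna 1.338, kidney beans 1.242, eggs 0.84.
With no serving limits, spend the whole calories allowance on spinach: 1030 kcal / 41 kcal × 461 mg = 11581.2 mg.

11581.2 mg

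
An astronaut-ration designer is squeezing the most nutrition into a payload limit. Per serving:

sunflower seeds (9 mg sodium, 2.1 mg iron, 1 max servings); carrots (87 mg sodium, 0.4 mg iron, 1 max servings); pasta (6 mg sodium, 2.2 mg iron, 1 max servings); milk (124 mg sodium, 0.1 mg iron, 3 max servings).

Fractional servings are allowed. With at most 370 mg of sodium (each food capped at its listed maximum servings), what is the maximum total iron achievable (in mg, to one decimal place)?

4.9 mg

Iron per mg sodium: pasta 0.3667, sunflower seeds 0.2333, carrots 0.004598, milk 0.0008065.
Take 1 serving of pasta: uses 6 mg sodium, +2.2 mg iron (running total 2.2 mg).
Take 1 serving of sunflower seeds: uses 9 mg sodium, +2.1 mg iron (running total 4.3 mg).
Take 1 serving of carrots: uses 87 mg sodium, +0.4 mg iron (running total 4.7 mg).
Take 2.161 servings of milk: uses 268 mg sodium, +0.2 mg iron (running total 4.9 mg).
Greedy by best ratio exhausts the sodium allowance optimally: 4.9 mg.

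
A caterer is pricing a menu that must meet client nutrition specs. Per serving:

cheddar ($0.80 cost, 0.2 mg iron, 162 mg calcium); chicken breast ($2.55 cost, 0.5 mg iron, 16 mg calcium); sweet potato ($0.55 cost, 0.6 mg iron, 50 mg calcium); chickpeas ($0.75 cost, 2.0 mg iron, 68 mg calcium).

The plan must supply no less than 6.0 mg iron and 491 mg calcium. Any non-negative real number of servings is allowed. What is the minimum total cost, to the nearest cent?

$3.59

cheddar only: max(6.0/0.2, 491/162) = 30 servings → $24.00.
chicken breast only: max(6.0/0.5, 491/16) = 30.69 servings → $78.25.
sweet potato only: max(6.0/0.6, 491/50) = 10 servings → $5.50.
chickpeas only: max(6.0/2.0, 491/68) = 7.221 servings → $5.42.
cheddar + chicken breast with both tight: 1.922 servings and 11.23 servings → $30.18.
cheddar + sweet potato: intersection lies outside the first quadrant.
cheddar + chickpeas with both tight: 1.849 servings and 2.815 servings → $3.59.
chicken breast + sweet potato with both tight: 0.3506 servings and 9.708 servings → $6.23.
chicken breast + chickpeas: intersection lies outside the first quadrant.
sweet potato + chickpeas with both tight: 9.696 servings and 0.09122 servings → $5.40.
The minimum over all feasible corners is $3.59.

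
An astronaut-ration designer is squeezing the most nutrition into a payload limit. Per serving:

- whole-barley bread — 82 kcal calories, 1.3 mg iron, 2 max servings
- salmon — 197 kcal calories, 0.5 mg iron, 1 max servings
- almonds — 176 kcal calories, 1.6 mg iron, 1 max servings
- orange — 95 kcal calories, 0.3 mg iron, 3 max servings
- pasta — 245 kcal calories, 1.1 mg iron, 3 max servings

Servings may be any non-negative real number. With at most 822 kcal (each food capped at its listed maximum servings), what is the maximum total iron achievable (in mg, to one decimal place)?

Iron per kcal: whole-barley bread 0.01585, almonds 0.009091, pasta 0.00449, orange 0.003158, salmon 0.002538.
Take 2 servings of whole-barley bread: uses 164 kcal, +2.6 mg iron (running total 2.6 mg).
Take 1 serving of almonds: uses 176 kcal, +1.6 mg iron (running total 4.2 mg).
Take 1.967 servings of pasta: uses 482 kcal, +2.2 mg iron (running total 6.4 mg).
Greedy by best ratio exhausts the calories allowance optimally: 6.4 mg.

6.4 mg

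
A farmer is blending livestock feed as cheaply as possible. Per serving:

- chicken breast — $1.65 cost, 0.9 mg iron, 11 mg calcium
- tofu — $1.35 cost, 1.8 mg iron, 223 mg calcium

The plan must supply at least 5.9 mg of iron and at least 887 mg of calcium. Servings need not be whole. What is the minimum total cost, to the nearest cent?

With two linear requirements the optimum uses one or two foods; enumerate the corners.
chicken breast only: max(5.9/0.9, 887/11) = 80.64 servings → $133.05.
tofu only: max(5.9/1.8, 887/223) = 3.978 servings → $5.37.
chicken breast + tofu: the both-tight solution has a negative serving — not a feasible corner.
The minimum over all feasible corners is $5.37.

$5.37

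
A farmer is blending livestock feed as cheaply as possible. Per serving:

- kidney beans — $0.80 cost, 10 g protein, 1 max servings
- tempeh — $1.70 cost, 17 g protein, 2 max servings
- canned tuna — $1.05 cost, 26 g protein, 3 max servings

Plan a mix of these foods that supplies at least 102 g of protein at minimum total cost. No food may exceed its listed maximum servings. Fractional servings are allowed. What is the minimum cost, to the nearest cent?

Cost per g of protein: canned tuna $0.0404, kidney beans $0.0800, tempeh $0.1000.
Take 3 servings of canned tuna: +78.0 g protein for $3.15 (total $3.15, still need 24.0 g).
Take 1 serving of kidney beans: +10.0 g protein for $0.80 (total $3.95, still need 14.0 g).
Take 0.8235 servings of tempeh: +14.0 g protein for $1.40 (total $5.35, still need 0.0 g).
Greedy by cheapest-per-g is optimal for a single linear constraint, so the minimum cost is $5.35.

$5.35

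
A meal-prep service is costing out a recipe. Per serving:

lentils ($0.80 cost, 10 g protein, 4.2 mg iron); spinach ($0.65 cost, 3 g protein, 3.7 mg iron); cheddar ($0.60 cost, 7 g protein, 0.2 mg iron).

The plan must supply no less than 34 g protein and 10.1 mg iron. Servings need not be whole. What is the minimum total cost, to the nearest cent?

At the optimum either one food covers both requirements or two foods hit both targets exactly; no other combination can be cheaper.
lentils only: max(34/10, 10.1/4.2) = 3.4 servings → $2.72.
spinach only: max(34/3, 10.1/3.7) = 11.33 servings → $7.37.
cheddar only: max(34/7, 10.1/0.2) = 50.5 servings → $30.30.
lentils + spinach with both targets exact would need a negative amount; discard.
lentils + cheddar with both tight: 2.332 servings and 1.526 servings → $2.78.
spinach + cheddar with both tight: 2.526 servings and 3.775 servings → $3.91.
Cheapest feasible corner: $2.72.

$2.72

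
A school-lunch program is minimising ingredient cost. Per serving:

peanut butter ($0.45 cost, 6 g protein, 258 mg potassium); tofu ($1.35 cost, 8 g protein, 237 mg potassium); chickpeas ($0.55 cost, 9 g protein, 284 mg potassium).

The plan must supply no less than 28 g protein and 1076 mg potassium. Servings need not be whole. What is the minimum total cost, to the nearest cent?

$1.94

peanut butter only: max(28/6, 1076/258) = 4.667 servings → $2.10.
tofu only: max(28/8, 1076/237) = 4.54 servings → $6.13.
chickpeas only: max(28/9, 1076/284) = 3.789 servings → $2.08.
peanut butter + tofu with both tight: 3.072 servings and 1.196 servings → $3.00.
peanut butter + chickpeas with both tight: 2.803 servings and 1.243 servings → $1.94.
tofu + chickpeas: intersection lies outside the first quadrant.
So the least-cost plan costs $1.94.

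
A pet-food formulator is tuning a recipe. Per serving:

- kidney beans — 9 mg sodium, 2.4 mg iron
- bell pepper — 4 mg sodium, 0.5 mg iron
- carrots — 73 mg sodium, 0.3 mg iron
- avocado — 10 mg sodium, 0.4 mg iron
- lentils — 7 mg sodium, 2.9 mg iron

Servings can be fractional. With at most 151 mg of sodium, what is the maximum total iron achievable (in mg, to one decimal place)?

Iron per mg sodium: lentils 0.4143, kidney beans 0.2667, bell pepper 0.125, avocado 0.04, carrots 0.00411.
With no serving limits, spend the whole sodium allowance on lentils: 151 mg / 7 mg × 2.9 mg = 62.6 mg.

62.6 mg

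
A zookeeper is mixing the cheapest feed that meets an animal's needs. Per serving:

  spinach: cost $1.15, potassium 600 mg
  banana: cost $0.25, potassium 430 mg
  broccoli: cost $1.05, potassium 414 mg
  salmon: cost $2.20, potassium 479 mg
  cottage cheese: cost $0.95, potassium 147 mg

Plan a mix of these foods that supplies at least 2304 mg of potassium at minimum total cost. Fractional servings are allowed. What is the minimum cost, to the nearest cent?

Cost per mg of potassium: banana $0.0006, spinach $0.0019, broccoli $0.0025, salmon $0.0046, cottage cheese $0.0065.
With no serving limits, use only banana: 2304 mg / 430 mg = 5.358 servings × $0.25 = $1.34.

$1.34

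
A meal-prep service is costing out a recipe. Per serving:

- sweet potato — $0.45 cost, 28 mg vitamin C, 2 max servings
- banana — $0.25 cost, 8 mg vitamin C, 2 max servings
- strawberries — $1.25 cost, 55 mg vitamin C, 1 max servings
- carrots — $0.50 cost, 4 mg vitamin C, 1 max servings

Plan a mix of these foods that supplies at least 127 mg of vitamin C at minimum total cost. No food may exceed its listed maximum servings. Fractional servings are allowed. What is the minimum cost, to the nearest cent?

$2.65

Cost per mg of vitamin C: sweet potato $0.0161, strawberries $0.0227, banana $0.0312, carrots $0.1250.
Take 2 servings of sweet potato: +56.0 mg vitamin C for $0.90 (total $0.90, still need 71.0 mg).
Take 1 serving of strawberries: +55.0 mg vitamin C for $1.25 (total $2.15, still need 16.0 mg).
Take 2 servings of banana: +16.0 mg vitamin C for $0.50 (total $2.65, still need 0.0 mg).
Filling from the cheapest source first is optimal under one linear minimum: $2.65.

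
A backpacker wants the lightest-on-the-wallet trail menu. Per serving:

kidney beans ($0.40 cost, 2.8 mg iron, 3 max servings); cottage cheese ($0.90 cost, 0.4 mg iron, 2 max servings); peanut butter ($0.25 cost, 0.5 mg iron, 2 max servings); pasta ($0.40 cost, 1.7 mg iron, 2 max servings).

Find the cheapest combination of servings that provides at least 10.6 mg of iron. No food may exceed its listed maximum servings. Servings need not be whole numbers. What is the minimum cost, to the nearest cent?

$1.72

Cost per mg of iron: kidney beans $0.1429, pasta $0.2353, peanut butter $0.5000, cottage cheese $2.2500.
Take 3 servings of kidney beans: +8.4 mg iron for $1.20 (total $1.20, still need 2.2 mg).
Take 1.294 servings of pasta: +2.2 mg iron for $0.52 (total $1.72, still need 0.0 mg).
Greedy by cheapest-per-mg is optimal for a single linear constraint, so the minimum cost is $1.72.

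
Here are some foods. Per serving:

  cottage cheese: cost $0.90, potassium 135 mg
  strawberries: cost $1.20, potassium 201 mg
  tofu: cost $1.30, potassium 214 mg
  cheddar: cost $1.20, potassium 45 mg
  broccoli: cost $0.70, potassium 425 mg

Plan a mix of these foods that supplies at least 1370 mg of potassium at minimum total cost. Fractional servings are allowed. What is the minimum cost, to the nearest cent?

Cost per mg of potassium: broccoli $0.0016, strawberries $0.0060, tofu $0.0061, cottage cheese $0.0067, cheddar $0.0267.
With no serving limits, use only broccoli: 1370 mg / 425 mg = 3.224 servings × $0.70 = $2.26.

$2.26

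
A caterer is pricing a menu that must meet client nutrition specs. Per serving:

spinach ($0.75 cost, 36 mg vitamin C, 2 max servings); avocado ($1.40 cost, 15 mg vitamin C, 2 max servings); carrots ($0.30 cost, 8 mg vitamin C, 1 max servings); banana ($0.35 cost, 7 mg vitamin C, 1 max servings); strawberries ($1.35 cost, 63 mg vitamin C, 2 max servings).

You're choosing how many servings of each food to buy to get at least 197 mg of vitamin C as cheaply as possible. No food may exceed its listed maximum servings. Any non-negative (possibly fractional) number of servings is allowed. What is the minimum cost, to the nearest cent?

Cost per mg of vitamin C: spinach $0.0208, strawberries $0.0214, carrots $0.0375, banana $0.0500, avocado $0.0933.
Take 2 servings of spinach: +72.0 mg vitamin C for $1.50 (total $1.50, still need 125.0 mg).
Take 1.984 servings of strawberries: +125.0 mg vitamin C for $2.68 (total $4.18, still need 0.0 mg).
Filling from the cheapest source first is optimal under one linear minimum: $4.18.

$4.18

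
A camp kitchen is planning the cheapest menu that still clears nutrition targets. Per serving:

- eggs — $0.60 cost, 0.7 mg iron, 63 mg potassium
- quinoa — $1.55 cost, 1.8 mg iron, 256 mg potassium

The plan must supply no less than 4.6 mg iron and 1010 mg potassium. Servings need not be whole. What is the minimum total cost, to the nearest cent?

Two binding constraints pin down two serving amounts, so the optimal mix uses at most two foods. The candidates are each food alone (scaled to the tighter of iron/potassium) and each pair with both constraints tight.
eggs only: max(4.6/0.7, 1010/63) = 16.03 servings → $9.62.
quinoa only: max(4.6/1.8, 1010/256) = 3.945 servings → $6.12.
eggs + quinoa: the both-tight solution has a negative serving — not a feasible corner.
Cheapest feasible corner: $6.12.

$6.12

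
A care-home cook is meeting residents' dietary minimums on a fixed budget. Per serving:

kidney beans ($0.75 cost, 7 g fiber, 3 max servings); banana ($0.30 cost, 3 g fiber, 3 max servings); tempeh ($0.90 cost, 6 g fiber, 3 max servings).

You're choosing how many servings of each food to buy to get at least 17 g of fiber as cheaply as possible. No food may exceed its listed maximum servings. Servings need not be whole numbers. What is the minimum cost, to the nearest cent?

Cost per g of fiber: banana $0.1000, kidney beans $0.1071, tempeh $0.1500.
Take 3 servings of banana: +9.0 g fiber for $0.90 (total $0.90, still need 8.0 g).
Take 1.143 servings of kidney beans: +8.0 g fiber for $0.86 (total $1.76, still need 0.0 g).
Filling from the cheapest source first is optimal under one linear minimum: $1.76.

$1.76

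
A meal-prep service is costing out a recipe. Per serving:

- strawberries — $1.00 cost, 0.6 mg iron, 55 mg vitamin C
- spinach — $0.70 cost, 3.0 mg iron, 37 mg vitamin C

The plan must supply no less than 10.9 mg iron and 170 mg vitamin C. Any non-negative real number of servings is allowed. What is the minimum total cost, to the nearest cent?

Check every corner: each single food scaled to meet both minima, and each pair solved so both constraints bind.
strawberries only: max(10.9/0.6, 170/55) = 18.17 servings → $18.17.
spinach only: max(10.9/3.0, 170/37) = 4.595 servings → $3.22.
strawberries + spinach with both tight: 0.7472 servings and 3.484 servings → $3.19.
Cheapest feasible corner: $3.19.

$3.19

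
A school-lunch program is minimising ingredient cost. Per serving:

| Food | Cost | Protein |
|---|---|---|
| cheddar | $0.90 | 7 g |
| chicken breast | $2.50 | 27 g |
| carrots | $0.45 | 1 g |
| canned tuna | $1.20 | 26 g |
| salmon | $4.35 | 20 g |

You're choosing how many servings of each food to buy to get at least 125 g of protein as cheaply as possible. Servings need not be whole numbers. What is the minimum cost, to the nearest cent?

$5.77

Cost per g of protein: canned tuna $0.0462, chicken breast $0.0926, cheddar $0.1286, salmon $0.2175, carrots $0.4500.
With no serving limits, use only canned tuna: 125 g / 26 g = 4.808 servings × $1.20 = $5.77.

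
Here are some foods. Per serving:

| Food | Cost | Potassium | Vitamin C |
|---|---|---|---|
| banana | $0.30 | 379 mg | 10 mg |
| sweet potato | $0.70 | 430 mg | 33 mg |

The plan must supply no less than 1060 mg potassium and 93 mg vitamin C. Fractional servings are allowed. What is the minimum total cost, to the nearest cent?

$1.97

Minimising a linear cost over {potassium ≥ 1060, vitamin C ≥ 93, servings ≥ 0} — the optimum is at a vertex, using one or two foods.
banana only: max(1060/379, 93/10) = 9.3 servings → $2.79.
sweet potato only: max(1060/430, 93/33) = 2.818 servings → $1.97.
banana + sweet potato: intersection lies outside the first quadrant.
Cheapest feasible corner: $1.97.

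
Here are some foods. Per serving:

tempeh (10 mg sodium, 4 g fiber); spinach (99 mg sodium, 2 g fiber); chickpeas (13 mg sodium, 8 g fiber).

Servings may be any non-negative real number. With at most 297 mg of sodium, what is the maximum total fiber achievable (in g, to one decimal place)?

Fiber per mg sodium: chickpeas 0.6154, tempeh 0.4, spinach 0.0202.
With no serving limits, spend the whole sodium allowance on chickpeas: 297 mg / 13 mg × 8 g = 182.8 g.

182.8 g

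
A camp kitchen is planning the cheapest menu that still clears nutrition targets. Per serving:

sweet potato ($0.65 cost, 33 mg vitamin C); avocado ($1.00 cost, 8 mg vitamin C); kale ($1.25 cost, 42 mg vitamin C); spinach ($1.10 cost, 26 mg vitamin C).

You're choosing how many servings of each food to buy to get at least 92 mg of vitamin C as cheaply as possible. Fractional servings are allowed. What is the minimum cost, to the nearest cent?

Cost per mg of vitamin C: sweet potato $0.0197, kale $0.0298, spinach $0.0423, avocado $0.1250.
With no serving limits, use only sweet potato: 92 mg / 33 mg = 2.788 servings × $0.65 = $1.81.

$1.81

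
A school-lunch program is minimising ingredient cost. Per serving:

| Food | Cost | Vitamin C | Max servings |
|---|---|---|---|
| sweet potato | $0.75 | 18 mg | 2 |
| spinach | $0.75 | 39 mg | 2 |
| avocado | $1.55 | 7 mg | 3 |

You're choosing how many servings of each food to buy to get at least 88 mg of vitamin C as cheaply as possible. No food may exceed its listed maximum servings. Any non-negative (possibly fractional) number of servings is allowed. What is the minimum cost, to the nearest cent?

Cost per mg of vitamin C: spinach $0.0192, sweet potato $0.0417, avocado $0.2214.
Take 2 servings of spinach: +78.0 mg vitamin C for $1.50 (total $1.50, still need 10.0 mg).
Take 0.5556 servings of sweet potato: +10.0 mg vitamin C for $0.42 (total $1.92, still need 0.0 mg).
Greedy by cheapest-per-mg is optimal for a single linear constraint, so the minimum cost is $1.92.

$1.92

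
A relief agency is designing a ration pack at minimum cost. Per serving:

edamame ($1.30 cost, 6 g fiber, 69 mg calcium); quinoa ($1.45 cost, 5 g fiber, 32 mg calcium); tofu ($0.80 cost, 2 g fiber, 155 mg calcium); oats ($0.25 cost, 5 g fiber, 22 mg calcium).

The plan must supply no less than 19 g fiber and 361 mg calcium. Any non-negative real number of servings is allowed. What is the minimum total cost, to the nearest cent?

$2.28

The cheapest plan sits at a corner of the feasible region — with two constraints it uses at most two foods.
edamame only: max(19/6, 361/69) = 5.232 servings → $6.80.
quinoa only: max(19/5, 361/32) = 11.28 servings → $16.36.
tofu only: max(19/2, 361/155) = 9.5 servings → $7.60.
oats only: max(19/5, 361/22) = 16.41 servings → $4.10.
edamame + quinoa: the both-tight solution has a negative serving — not a feasible corner.
edamame + tofu with both tight: 2.807 servings and 1.08 servings → $4.51.
edamame + oats: intersection lies outside the first quadrant.
quinoa + tofu with both tight: 3.127 servings and 1.684 servings → $5.88.
quinoa + oats with both targets exact would need a negative amount; discard.
tofu + oats with both tight: 1.897 servings and 3.041 servings → $2.28.
Cheapest feasible corner: $2.28.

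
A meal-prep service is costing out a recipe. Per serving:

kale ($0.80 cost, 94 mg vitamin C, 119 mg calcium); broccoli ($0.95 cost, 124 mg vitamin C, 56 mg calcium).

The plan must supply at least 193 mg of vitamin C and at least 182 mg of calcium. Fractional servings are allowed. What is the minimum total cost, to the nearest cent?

$1.58

With two linear requirements the optimum uses one or two foods; enumerate the corners.
kale only: max(193/94, 182/119) = 2.053 servings → $1.64.
broccoli only: max(193/124, 182/56) = 3.25 servings → $3.09.
kale + broccoli with both tight: 1.239 servings and 0.6173 servings → $1.58.
The minimum over all feasible corners is $1.58.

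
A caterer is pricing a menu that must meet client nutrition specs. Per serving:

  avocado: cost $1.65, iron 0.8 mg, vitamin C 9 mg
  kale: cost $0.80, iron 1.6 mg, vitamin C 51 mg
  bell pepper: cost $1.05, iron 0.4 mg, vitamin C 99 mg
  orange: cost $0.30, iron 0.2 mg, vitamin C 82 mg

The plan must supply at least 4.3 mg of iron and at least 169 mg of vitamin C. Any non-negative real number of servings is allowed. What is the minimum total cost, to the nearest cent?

avocado only: max(4.3/0.8, 169/9) = 18.78 servings → $30.98.
kale only: max(4.3/1.6, 169/51) = 3.314 servings → $2.65.
bell pepper only: max(4.3/0.4, 169/99) = 10.75 servings → $11.29.
orange only: max(4.3/0.2, 169/82) = 21.5 servings → $6.45.
avocado + kale with both targets exact would need a negative amount; discard.
avocado + bell pepper with both tight: 4.737 servings and 1.276 servings → $9.16.
avocado + orange with both tight: 4.997 servings and 1.513 servings → $8.70.
kale + bell pepper with both tight: 2.595 servings and 0.3703 servings → $2.46.
kale + orange with both tight: 2.635 servings and 0.4223 servings → $2.23.
bell pepper + orange: intersection lies outside the first quadrant.
The minimum over all feasible corners is $2.23.

$2.23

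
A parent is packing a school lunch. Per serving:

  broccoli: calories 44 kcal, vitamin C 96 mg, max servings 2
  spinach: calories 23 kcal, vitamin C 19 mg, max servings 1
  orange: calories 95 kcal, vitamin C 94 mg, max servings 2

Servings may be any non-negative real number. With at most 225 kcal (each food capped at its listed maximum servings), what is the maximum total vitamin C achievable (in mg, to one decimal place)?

Vitamin C per kcal: broccoli 2.182, orange 0.9895, spinach 0.8261.
Take 2 servings of broccoli: uses 88 kcal, +192.0 mg vitamin C (running total 192.0 mg).
Take 1.442 servings of orange: uses 137 kcal, +135.6 mg vitamin C (running total 327.6 mg).
Filling greedily by vitamin C-per-kcal is optimal for one linear limit, giving 327.6 mg.

327.6 mg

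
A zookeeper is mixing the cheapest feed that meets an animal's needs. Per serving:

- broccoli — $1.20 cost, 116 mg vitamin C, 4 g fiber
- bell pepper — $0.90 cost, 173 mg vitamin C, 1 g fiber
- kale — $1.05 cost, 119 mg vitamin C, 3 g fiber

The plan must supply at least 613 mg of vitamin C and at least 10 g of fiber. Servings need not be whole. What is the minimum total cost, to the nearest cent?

This is a tiny linear program; its minimum lies at a vertex of the feasible set. List the vertices and price them.
broccoli only: max(613/116, 10/4) = 5.284 servings → $6.34.
bell pepper only: max(613/173, 10/1) = 10 servings → $9.00.
kale only: max(613/119, 10/3) = 5.151 servings → $5.41.
broccoli + bell pepper with both tight: 1.939 servings and 2.243 servings → $4.35.
broccoli + kale: the both-tight solution has a negative serving — not a feasible corner.
bell pepper + kale with both tight: 1.623 servings and 2.792 servings → $4.39.
The minimum over all feasible corners is $4.35.

$4.35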